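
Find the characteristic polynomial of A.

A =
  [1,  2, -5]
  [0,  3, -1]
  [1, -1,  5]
x^3 - 9*x^2 + 27*x - 27

Expanding det(x·I − A) (e.g. by cofactor expansion or by noting that A is similar to its Jordan form J, which has the same characteristic polynomial as A) gives
  χ_A(x) = x^3 - 9*x^2 + 27*x - 27
which factors as (x - 3)^3. The eigenvalues (with algebraic multiplicities) are λ = 3 with multiplicity 3.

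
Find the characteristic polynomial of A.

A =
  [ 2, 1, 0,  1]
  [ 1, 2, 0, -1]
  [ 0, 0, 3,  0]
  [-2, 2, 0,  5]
x^4 - 12*x^3 + 54*x^2 - 108*x + 81

Expanding det(x·I − A) (e.g. by cofactor expansion or by noting that A is similar to its Jordan form J, which has the same characteristic polynomial as A) gives
  χ_A(x) = x^4 - 12*x^3 + 54*x^2 - 108*x + 81
which factors as (x - 3)^4. The eigenvalues (with algebraic multiplicities) are λ = 3 with multiplicity 4.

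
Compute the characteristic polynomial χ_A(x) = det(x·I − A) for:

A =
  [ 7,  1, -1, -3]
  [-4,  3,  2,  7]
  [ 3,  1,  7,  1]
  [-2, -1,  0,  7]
x^4 - 24*x^3 + 216*x^2 - 864*x + 1296

Expanding det(x·I − A) (e.g. by cofactor expansion or by noting that A is similar to its Jordan form J, which has the same characteristic polynomial as A) gives
  χ_A(x) = x^4 - 24*x^3 + 216*x^2 - 864*x + 1296
which factors as (x - 6)^4. The eigenvalues (with algebraic multiplicities) are λ = 6 with multiplicity 4.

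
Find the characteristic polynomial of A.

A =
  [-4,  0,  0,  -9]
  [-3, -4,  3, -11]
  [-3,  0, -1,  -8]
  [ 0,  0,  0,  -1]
x^4 + 10*x^3 + 33*x^2 + 40*x + 16

Expanding det(x·I − A) (e.g. by cofactor expansion or by noting that A is similar to its Jordan form J, which has the same characteristic polynomial as A) gives
  χ_A(x) = x^4 + 10*x^3 + 33*x^2 + 40*x + 16
which factors as (x + 1)^2*(x + 4)^2. The eigenvalues (with algebraic multiplicities) are λ = -4 with multiplicity 2, λ = -1 with multiplicity 2.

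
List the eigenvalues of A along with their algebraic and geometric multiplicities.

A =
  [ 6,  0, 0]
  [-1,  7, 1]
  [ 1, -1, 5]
λ = 6: alg = 3, geom = 2

Step 1 — factor the characteristic polynomial to read off the algebraic multiplicities:
  χ_A(x) = (x - 6)^3

Step 2 — compute geometric multiplicities via the rank-nullity identity g(λ) = n − rank(A − λI):
  rank(A − (6)·I) = 1, so dim ker(A − (6)·I) = n − 1 = 2

Summary:
  λ = 6: algebraic multiplicity = 3, geometric multiplicity = 2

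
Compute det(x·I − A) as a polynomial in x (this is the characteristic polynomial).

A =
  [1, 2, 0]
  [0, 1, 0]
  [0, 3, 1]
x^3 - 3*x^2 + 3*x - 1

Expanding det(x·I − A) (e.g. by cofactor expansion or by noting that A is similar to its Jordan form J, which has the same characteristic polynomial as A) gives
  χ_A(x) = x^3 - 3*x^2 + 3*x - 1
which factors as (x - 1)^3. The eigenvalues (with algebraic multiplicities) are λ = 1 with multiplicity 3.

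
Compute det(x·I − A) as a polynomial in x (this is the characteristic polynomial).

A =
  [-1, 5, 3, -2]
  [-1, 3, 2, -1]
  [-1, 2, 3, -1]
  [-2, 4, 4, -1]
x^4 - 4*x^3 + 6*x^2 - 4*x + 1

Expanding det(x·I − A) (e.g. by cofactor expansion or by noting that A is similar to its Jordan form J, which has the same characteristic polynomial as A) gives
  χ_A(x) = x^4 - 4*x^3 + 6*x^2 - 4*x + 1
which factors as (x - 1)^4. The eigenvalues (with algebraic multiplicities) are λ = 1 with multiplicity 4.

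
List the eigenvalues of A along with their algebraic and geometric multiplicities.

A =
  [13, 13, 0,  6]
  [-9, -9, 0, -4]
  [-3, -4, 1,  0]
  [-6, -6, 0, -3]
λ = 0: alg = 2, geom = 1; λ = 1: alg = 2, geom = 2

Step 1 — factor the characteristic polynomial to read off the algebraic multiplicities:
  χ_A(x) = x^2*(x - 1)^2

Step 2 — compute geometric multiplicities via the rank-nullity identity g(λ) = n − rank(A − λI):
  rank(A − (0)·I) = 3, so dim ker(A − (0)·I) = n − 3 = 1
  rank(A − (1)·I) = 2, so dim ker(A − (1)·I) = n − 2 = 2

Summary:
  λ = 0: algebraic multiplicity = 2, geometric multiplicity = 1
  λ = 1: algebraic multiplicity = 2, geometric multiplicity = 2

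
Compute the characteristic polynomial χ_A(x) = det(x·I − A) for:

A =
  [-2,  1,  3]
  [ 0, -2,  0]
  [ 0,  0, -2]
x^3 + 6*x^2 + 12*x + 8

Expanding det(x·I − A) (e.g. by cofactor expansion or by noting that A is similar to its Jordan form J, which has the same characteristic polynomial as A) gives
  χ_A(x) = x^3 + 6*x^2 + 12*x + 8
which factors as (x + 2)^3. The eigenvalues (with algebraic multiplicities) are λ = -2 with multiplicity 3.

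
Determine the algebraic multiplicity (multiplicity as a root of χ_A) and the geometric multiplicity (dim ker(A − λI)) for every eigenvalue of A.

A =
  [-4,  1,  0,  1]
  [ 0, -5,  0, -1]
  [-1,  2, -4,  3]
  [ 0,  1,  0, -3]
λ = -4: alg = 4, geom = 2

Step 1 — factor the characteristic polynomial to read off the algebraic multiplicities:
  χ_A(x) = (x + 4)^4

Step 2 — compute geometric multiplicities via the rank-nullity identity g(λ) = n − rank(A − λI):
  rank(A − (-4)·I) = 2, so dim ker(A − (-4)·I) = n − 2 = 2

Summary:
  λ = -4: algebraic multiplicity = 4, geometric multiplicity = 2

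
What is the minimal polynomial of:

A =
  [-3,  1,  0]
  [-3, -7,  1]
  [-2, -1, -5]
x^3 + 15*x^2 + 75*x + 125

The characteristic polynomial is χ_A(x) = (x + 5)^3, so the eigenvalues are known. The minimal polynomial is
  m_A(x) = Π_λ (x − λ)^{k_λ}
where k_λ is the size of the *largest* Jordan block for λ (equivalently, the smallest k with (A − λI)^k v = 0 for every generalised eigenvector v of λ).

  λ = -5: largest Jordan block has size 3, contributing (x + 5)^3

So m_A(x) = (x + 5)^3 = x^3 + 15*x^2 + 75*x + 125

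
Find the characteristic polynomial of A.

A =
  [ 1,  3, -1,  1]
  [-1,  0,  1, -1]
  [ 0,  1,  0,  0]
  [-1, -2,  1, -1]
x^4

Expanding det(x·I − A) (e.g. by cofactor expansion or by noting that A is similar to its Jordan form J, which has the same characteristic polynomial as A) gives
  χ_A(x) = x^4
which factors as x^4. The eigenvalues (with algebraic multiplicities) are λ = 0 with multiplicity 4.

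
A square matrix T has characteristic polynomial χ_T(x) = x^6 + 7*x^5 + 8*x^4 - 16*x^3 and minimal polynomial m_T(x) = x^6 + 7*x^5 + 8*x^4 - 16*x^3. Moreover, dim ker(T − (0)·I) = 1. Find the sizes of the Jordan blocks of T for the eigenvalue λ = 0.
Block sizes for λ = 0: [3]

Step 1 — from the characteristic polynomial, algebraic multiplicity of λ = 0 is 3. From dim ker(T − (0)·I) = 1, there are exactly 1 Jordan blocks for λ = 0.
Step 2 — from the minimal polynomial, the factor (x − 0)^3 tells us the largest block for λ = 0 has size 3.
Step 3 — with total size 3, 1 blocks, and largest block 3, the block sizes (in nonincreasing order) are [3].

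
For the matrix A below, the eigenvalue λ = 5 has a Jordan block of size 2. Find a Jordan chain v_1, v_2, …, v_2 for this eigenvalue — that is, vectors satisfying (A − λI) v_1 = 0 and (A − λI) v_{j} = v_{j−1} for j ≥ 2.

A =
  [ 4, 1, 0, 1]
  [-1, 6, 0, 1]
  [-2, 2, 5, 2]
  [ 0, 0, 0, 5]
A Jordan chain for λ = 5 of length 2:
v_1 = (-1, -1, -2, 0)ᵀ
v_2 = (1, 0, 0, 0)ᵀ

Let N = A − (5)·I. We want v_2 with N^2 v_2 = 0 but N^1 v_2 ≠ 0; then v_{j-1} := N · v_j for j = 2, …, 2.

Pick v_2 = (1, 0, 0, 0)ᵀ.
Then v_1 = N · v_2 = (-1, -1, -2, 0)ᵀ.

Sanity check: (A − (5)·I) v_1 = (0, 0, 0, 0)ᵀ = 0. ✓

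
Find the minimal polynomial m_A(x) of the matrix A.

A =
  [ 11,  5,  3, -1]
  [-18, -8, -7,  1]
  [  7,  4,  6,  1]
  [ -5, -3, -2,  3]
x^2 - 6*x + 9

The characteristic polynomial is χ_A(x) = (x - 3)^4, so the eigenvalues are known. The minimal polynomial is
  m_A(x) = Π_λ (x − λ)^{k_λ}
where k_λ is the size of the *largest* Jordan block for λ (equivalently, the smallest k with (A − λI)^k v = 0 for every generalised eigenvector v of λ).

  λ = 3: largest Jordan block has size 2, contributing (x − 3)^2

So m_A(x) = (x - 3)^2 = x^2 - 6*x + 9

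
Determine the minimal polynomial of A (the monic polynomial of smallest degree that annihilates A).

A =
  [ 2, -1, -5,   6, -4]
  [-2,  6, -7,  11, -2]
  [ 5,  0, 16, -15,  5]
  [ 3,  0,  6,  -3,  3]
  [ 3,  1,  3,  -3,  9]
x^3 - 18*x^2 + 108*x - 216

The characteristic polynomial is χ_A(x) = (x - 6)^5, so the eigenvalues are known. The minimal polynomial is
  m_A(x) = Π_λ (x − λ)^{k_λ}
where k_λ is the size of the *largest* Jordan block for λ (equivalently, the smallest k with (A − λI)^k v = 0 for every generalised eigenvector v of λ).

  λ = 6: largest Jordan block has size 3, contributing (x − 6)^3

So m_A(x) = (x - 6)^3 = x^3 - 18*x^2 + 108*x - 216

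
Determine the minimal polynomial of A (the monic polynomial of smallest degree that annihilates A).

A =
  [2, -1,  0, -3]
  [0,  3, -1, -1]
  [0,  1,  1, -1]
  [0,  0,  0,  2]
x^3 - 6*x^2 + 12*x - 8

The characteristic polynomial is χ_A(x) = (x - 2)^4, so the eigenvalues are known. The minimal polynomial is
  m_A(x) = Π_λ (x − λ)^{k_λ}
where k_λ is the size of the *largest* Jordan block for λ (equivalently, the smallest k with (A − λI)^k v = 0 for every generalised eigenvector v of λ).

  λ = 2: largest Jordan block has size 3, contributing (x − 2)^3

So m_A(x) = (x - 2)^3 = x^3 - 6*x^2 + 12*x - 8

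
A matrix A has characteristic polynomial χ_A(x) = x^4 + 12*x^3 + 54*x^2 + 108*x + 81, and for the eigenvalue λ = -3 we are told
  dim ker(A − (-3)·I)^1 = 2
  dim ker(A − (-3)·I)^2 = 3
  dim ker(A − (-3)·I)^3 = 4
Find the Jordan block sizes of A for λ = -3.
Block sizes for λ = -3: [3, 1]

From the dimensions of kernels of powers, the number of Jordan blocks of size at least j is d_j − d_{j−1} where d_j = dim ker(N^j) (with d_0 = 0). Computing the differences gives [2, 1, 1].
The number of blocks of size exactly k is (#blocks of size ≥ k) − (#blocks of size ≥ k + 1), so the partition is: 1 block(s) of size 1, 1 block(s) of size 3.
In nonincreasing order the block sizes are [3, 1].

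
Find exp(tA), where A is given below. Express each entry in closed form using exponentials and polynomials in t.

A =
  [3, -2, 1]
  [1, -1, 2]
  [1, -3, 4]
e^{tA} =
  [t*exp(2*t) + exp(2*t), t^2*exp(2*t)/2 - 2*t*exp(2*t), -t^2*exp(2*t)/2 + t*exp(2*t)]
  [t*exp(2*t), t^2*exp(2*t)/2 - 3*t*exp(2*t) + exp(2*t), -t^2*exp(2*t)/2 + 2*t*exp(2*t)]
  [t*exp(2*t), t^2*exp(2*t)/2 - 3*t*exp(2*t), -t^2*exp(2*t)/2 + 2*t*exp(2*t) + exp(2*t)]

Strategy: write A = P · J · P⁻¹ where J is a Jordan canonical form, so e^{tA} = P · e^{tJ} · P⁻¹, and e^{tJ} can be computed block-by-block.

A has Jordan form
J =
  [2, 1, 0]
  [0, 2, 1]
  [0, 0, 2]
(up to reordering of blocks).

Per-block formulas:
  For a 3×3 Jordan block J_3(2): exp(t · J_3(2)) = e^(2t)·(I + t·N + (t^2/2)·N^2), where N is the 3×3 nilpotent shift.

After assembling e^{tJ} and conjugating by P, we get:

e^{tA} =
  [t*exp(2*t) + exp(2*t), t^2*exp(2*t)/2 - 2*t*exp(2*t), -t^2*exp(2*t)/2 + t*exp(2*t)]
  [t*exp(2*t), t^2*exp(2*t)/2 - 3*t*exp(2*t) + exp(2*t), -t^2*exp(2*t)/2 + 2*t*exp(2*t)]
  [t*exp(2*t), t^2*exp(2*t)/2 - 3*t*exp(2*t), -t^2*exp(2*t)/2 + 2*t*exp(2*t) + exp(2*t)]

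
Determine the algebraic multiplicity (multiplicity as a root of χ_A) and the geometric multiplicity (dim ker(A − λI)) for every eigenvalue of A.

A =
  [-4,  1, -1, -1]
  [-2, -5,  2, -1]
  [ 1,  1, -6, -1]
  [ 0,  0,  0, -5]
λ = -5: alg = 4, geom = 2

Step 1 — factor the characteristic polynomial to read off the algebraic multiplicities:
  χ_A(x) = (x + 5)^4

Step 2 — compute geometric multiplicities via the rank-nullity identity g(λ) = n − rank(A − λI):
  rank(A − (-5)·I) = 2, so dim ker(A − (-5)·I) = n − 2 = 2

Summary:
  λ = -5: algebraic multiplicity = 4, geometric multiplicity = 2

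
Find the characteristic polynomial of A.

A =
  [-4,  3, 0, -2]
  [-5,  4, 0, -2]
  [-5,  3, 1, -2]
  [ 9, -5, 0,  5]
x^4 - 6*x^3 + 12*x^2 - 10*x + 3

Expanding det(x·I − A) (e.g. by cofactor expansion or by noting that A is similar to its Jordan form J, which has the same characteristic polynomial as A) gives
  χ_A(x) = x^4 - 6*x^3 + 12*x^2 - 10*x + 3
which factors as (x - 3)*(x - 1)^3. The eigenvalues (with algebraic multiplicities) are λ = 1 with multiplicity 3, λ = 3 with multiplicity 1.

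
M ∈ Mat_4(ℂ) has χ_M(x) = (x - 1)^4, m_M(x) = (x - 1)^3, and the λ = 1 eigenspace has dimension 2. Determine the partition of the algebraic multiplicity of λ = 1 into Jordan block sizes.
Block sizes for λ = 1: [3, 1]

Step 1 — from the characteristic polynomial, algebraic multiplicity of λ = 1 is 4. From dim ker(M − (1)·I) = 2, there are exactly 2 Jordan blocks for λ = 1.
Step 2 — from the minimal polynomial, the factor (x − 1)^3 tells us the largest block for λ = 1 has size 3.
Step 3 — with total size 4, 2 blocks, and largest block 3, the block sizes (in nonincreasing order) are [3, 1].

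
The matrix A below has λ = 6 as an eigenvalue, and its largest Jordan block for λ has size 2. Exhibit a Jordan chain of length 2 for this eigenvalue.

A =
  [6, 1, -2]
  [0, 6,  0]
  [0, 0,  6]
A Jordan chain for λ = 6 of length 2:
v_1 = (1, 0, 0)ᵀ
v_2 = (0, 1, 0)ᵀ

Let N = A − (6)·I. We want v_2 with N^2 v_2 = 0 but N^1 v_2 ≠ 0; then v_{j-1} := N · v_j for j = 2, …, 2.

Pick v_2 = (0, 1, 0)ᵀ.
Then v_1 = N · v_2 = (1, 0, 0)ᵀ.

Sanity check: (A − (6)·I) v_1 = (0, 0, 0)ᵀ = 0. ✓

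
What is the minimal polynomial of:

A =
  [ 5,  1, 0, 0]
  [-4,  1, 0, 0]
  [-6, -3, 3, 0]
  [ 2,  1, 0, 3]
x^2 - 6*x + 9

The characteristic polynomial is χ_A(x) = (x - 3)^4, so the eigenvalues are known. The minimal polynomial is
  m_A(x) = Π_λ (x − λ)^{k_λ}
where k_λ is the size of the *largest* Jordan block for λ (equivalently, the smallest k with (A − λI)^k v = 0 for every generalised eigenvector v of λ).

  λ = 3: largest Jordan block has size 2, contributing (x − 3)^2

So m_A(x) = (x - 3)^2 = x^2 - 6*x + 9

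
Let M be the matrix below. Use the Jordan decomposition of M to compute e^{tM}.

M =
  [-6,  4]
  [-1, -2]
e^{tM} =
  [-2*t*exp(-4*t) + exp(-4*t), 4*t*exp(-4*t)]
  [-t*exp(-4*t), 2*t*exp(-4*t) + exp(-4*t)]

Strategy: write M = P · J · P⁻¹ where J is a Jordan canonical form, so e^{tM} = P · e^{tJ} · P⁻¹, and e^{tJ} can be computed block-by-block.

M has Jordan form
J =
  [-4,  1]
  [ 0, -4]
(up to reordering of blocks).

Per-block formulas:
  For a 2×2 Jordan block J_2(-4): exp(t · J_2(-4)) = e^(-4t)·(I + t·N), where N is the 2×2 nilpotent shift.

After assembling e^{tJ} and conjugating by P, we get:

e^{tM} =
  [-2*t*exp(-4*t) + exp(-4*t), 4*t*exp(-4*t)]
  [-t*exp(-4*t), 2*t*exp(-4*t) + exp(-4*t)]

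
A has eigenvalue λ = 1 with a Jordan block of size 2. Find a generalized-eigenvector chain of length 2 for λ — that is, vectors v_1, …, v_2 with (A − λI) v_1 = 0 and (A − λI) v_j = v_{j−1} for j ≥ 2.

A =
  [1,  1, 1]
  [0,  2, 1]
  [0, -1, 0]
A Jordan chain for λ = 1 of length 2:
v_1 = (1, 1, -1)ᵀ
v_2 = (0, 1, 0)ᵀ

Let N = A − (1)·I. We want v_2 with N^2 v_2 = 0 but N^1 v_2 ≠ 0; then v_{j-1} := N · v_j for j = 2, …, 2.

Pick v_2 = (0, 1, 0)ᵀ.
Then v_1 = N · v_2 = (1, 1, -1)ᵀ.

Sanity check: (A − (1)·I) v_1 = (0, 0, 0)ᵀ = 0. ✓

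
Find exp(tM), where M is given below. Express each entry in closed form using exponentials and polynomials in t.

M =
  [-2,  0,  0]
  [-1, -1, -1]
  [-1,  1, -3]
e^{tM} =
  [exp(-2*t), 0, 0]
  [-t*exp(-2*t), t*exp(-2*t) + exp(-2*t), -t*exp(-2*t)]
  [-t*exp(-2*t), t*exp(-2*t), -t*exp(-2*t) + exp(-2*t)]

Strategy: write M = P · J · P⁻¹ where J is a Jordan canonical form, so e^{tM} = P · e^{tJ} · P⁻¹, and e^{tJ} can be computed block-by-block.

M has Jordan form
J =
  [-2,  1,  0]
  [ 0, -2,  0]
  [ 0,  0, -2]
(up to reordering of blocks).

Per-block formulas:
  For a 1×1 block at λ = -2: exp(t · [-2]) = [e^(-2t)].
  For a 2×2 Jordan block J_2(-2): exp(t · J_2(-2)) = e^(-2t)·(I + t·N), where N is the 2×2 nilpotent shift.

After assembling e^{tJ} and conjugating by P, we get:

e^{tM} =
  [exp(-2*t), 0, 0]
  [-t*exp(-2*t), t*exp(-2*t) + exp(-2*t), -t*exp(-2*t)]
  [-t*exp(-2*t), t*exp(-2*t), -t*exp(-2*t) + exp(-2*t)]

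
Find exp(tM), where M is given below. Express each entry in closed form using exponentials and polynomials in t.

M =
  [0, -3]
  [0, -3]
e^{tM} =
  [1, -1 + exp(-3*t)]
  [0, exp(-3*t)]

Strategy: write M = P · J · P⁻¹ where J is a Jordan canonical form, so e^{tM} = P · e^{tJ} · P⁻¹, and e^{tJ} can be computed block-by-block.

M has Jordan form
J =
  [-3, 0]
  [ 0, 0]
(up to reordering of blocks).

Per-block formulas:
  For a 1×1 block at λ = -3: exp(t · [-3]) = [e^(-3t)].
  For a 1×1 block at λ = 0: exp(t · [0]) = [e^(0t)].

After assembling e^{tJ} and conjugating by P, we get:

e^{tM} =
  [1, -1 + exp(-3*t)]
  [0, exp(-3*t)]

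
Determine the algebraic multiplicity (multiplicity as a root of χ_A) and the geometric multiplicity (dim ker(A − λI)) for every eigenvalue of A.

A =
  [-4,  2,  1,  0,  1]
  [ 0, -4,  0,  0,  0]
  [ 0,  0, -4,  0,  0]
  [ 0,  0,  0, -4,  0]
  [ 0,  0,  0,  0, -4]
λ = -4: alg = 5, geom = 4

Step 1 — factor the characteristic polynomial to read off the algebraic multiplicities:
  χ_A(x) = (x + 4)^5

Step 2 — compute geometric multiplicities via the rank-nullity identity g(λ) = n − rank(A − λI):
  rank(A − (-4)·I) = 1, so dim ker(A − (-4)·I) = n − 1 = 4

Summary:
  λ = -4: algebraic multiplicity = 5, geometric multiplicity = 4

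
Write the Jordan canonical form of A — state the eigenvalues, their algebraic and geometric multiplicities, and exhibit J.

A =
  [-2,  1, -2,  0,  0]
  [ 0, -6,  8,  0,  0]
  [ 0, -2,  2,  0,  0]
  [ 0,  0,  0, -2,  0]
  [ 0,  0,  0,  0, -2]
J_2(-2) ⊕ J_1(-2) ⊕ J_1(-2) ⊕ J_1(-2)

The characteristic polynomial is
  det(x·I − A) = x^5 + 10*x^4 + 40*x^3 + 80*x^2 + 80*x + 32 = (x + 2)^5

Eigenvalues and multiplicities (the geometric multiplicity of λ is n − rank(A − λI), which equals the number of Jordan blocks for λ):
  λ = -2: algebraic multiplicity = 5, geometric multiplicity = 4

Determining the block sizes for each eigenvalue:
  λ = -2: 4 blocks summing to 5 forces exactly one block of size 2 and the rest size 1 → block sizes [2, 1, 1, 1]

Assembling the blocks gives a Jordan form
J =
  [-2,  1,  0,  0,  0]
  [ 0, -2,  0,  0,  0]
  [ 0,  0, -2,  0,  0]
  [ 0,  0,  0, -2,  0]
  [ 0,  0,  0,  0, -2]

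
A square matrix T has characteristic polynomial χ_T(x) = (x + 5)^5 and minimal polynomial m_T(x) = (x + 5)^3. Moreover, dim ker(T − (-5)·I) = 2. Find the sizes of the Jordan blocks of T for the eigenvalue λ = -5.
Block sizes for λ = -5: [3, 2]

Step 1 — from the characteristic polynomial, algebraic multiplicity of λ = -5 is 5. From dim ker(T − (-5)·I) = 2, there are exactly 2 Jordan blocks for λ = -5.
Step 2 — from the minimal polynomial, the factor (x + 5)^3 tells us the largest block for λ = -5 has size 3.
Step 3 — with total size 5, 2 blocks, and largest block 3, the block sizes (in nonincreasing order) are [3, 2].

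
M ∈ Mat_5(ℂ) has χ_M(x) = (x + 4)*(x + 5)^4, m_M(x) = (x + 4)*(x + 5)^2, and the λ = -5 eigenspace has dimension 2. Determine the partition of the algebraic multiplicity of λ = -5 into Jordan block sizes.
Block sizes for λ = -5: [2, 2]

Step 1 — from the characteristic polynomial, algebraic multiplicity of λ = -5 is 4. From dim ker(M − (-5)·I) = 2, there are exactly 2 Jordan blocks for λ = -5.
Step 2 — from the minimal polynomial, the factor (x + 5)^2 tells us the largest block for λ = -5 has size 2.
Step 3 — with total size 4, 2 blocks, and largest block 2, the block sizes (in nonincreasing order) are [2, 2].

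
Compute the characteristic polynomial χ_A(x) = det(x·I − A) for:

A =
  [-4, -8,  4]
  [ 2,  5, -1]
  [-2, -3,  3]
x^3 - 4*x^2 + 4*x

Expanding det(x·I − A) (e.g. by cofactor expansion or by noting that A is similar to its Jordan form J, which has the same characteristic polynomial as A) gives
  χ_A(x) = x^3 - 4*x^2 + 4*x
which factors as x*(x - 2)^2. The eigenvalues (with algebraic multiplicities) are λ = 0 with multiplicity 1, λ = 2 with multiplicity 2.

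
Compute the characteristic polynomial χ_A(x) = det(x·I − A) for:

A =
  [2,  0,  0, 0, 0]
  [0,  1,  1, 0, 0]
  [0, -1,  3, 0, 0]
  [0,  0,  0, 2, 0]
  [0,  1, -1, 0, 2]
x^5 - 10*x^4 + 40*x^3 - 80*x^2 + 80*x - 32

Expanding det(x·I − A) (e.g. by cofactor expansion or by noting that A is similar to its Jordan form J, which has the same characteristic polynomial as A) gives
  χ_A(x) = x^5 - 10*x^4 + 40*x^3 - 80*x^2 + 80*x - 32
which factors as (x - 2)^5. The eigenvalues (with algebraic multiplicities) are λ = 2 with multiplicity 5.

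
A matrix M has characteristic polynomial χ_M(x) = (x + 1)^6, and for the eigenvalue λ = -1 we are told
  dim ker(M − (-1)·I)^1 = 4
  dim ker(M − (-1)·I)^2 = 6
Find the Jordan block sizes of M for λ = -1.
Block sizes for λ = -1: [2, 2, 1, 1]

From the dimensions of kernels of powers, the number of Jordan blocks of size at least j is d_j − d_{j−1} where d_j = dim ker(N^j) (with d_0 = 0). Computing the differences gives [4, 2].
The number of blocks of size exactly k is (#blocks of size ≥ k) − (#blocks of size ≥ k + 1), so the partition is: 2 block(s) of size 1, 2 block(s) of size 2.
In nonincreasing order the block sizes are [2, 2, 1, 1].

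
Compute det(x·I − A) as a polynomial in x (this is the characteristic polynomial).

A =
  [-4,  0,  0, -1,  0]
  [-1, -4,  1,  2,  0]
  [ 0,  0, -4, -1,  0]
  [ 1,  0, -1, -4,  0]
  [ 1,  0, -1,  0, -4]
x^5 + 20*x^4 + 160*x^3 + 640*x^2 + 1280*x + 1024

Expanding det(x·I − A) (e.g. by cofactor expansion or by noting that A is similar to its Jordan form J, which has the same characteristic polynomial as A) gives
  χ_A(x) = x^5 + 20*x^4 + 160*x^3 + 640*x^2 + 1280*x + 1024
which factors as (x + 4)^5. The eigenvalues (with algebraic multiplicities) are λ = -4 with multiplicity 5.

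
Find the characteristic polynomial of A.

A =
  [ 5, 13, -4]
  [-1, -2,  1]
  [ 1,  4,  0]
x^3 - 3*x^2 + 3*x - 1

Expanding det(x·I − A) (e.g. by cofactor expansion or by noting that A is similar to its Jordan form J, which has the same characteristic polynomial as A) gives
  χ_A(x) = x^3 - 3*x^2 + 3*x - 1
which factors as (x - 1)^3. The eigenvalues (with algebraic multiplicities) are λ = 1 with multiplicity 3.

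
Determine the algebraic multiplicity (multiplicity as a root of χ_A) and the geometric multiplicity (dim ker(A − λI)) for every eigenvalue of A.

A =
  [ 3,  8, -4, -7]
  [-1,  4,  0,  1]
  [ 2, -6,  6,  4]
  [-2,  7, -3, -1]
λ = 0: alg = 1, geom = 1; λ = 4: alg = 3, geom = 1

Step 1 — factor the characteristic polynomial to read off the algebraic multiplicities:
  χ_A(x) = x*(x - 4)^3

Step 2 — compute geometric multiplicities via the rank-nullity identity g(λ) = n − rank(A − λI):
  rank(A − (0)·I) = 3, so dim ker(A − (0)·I) = n − 3 = 1
  rank(A − (4)·I) = 3, so dim ker(A − (4)·I) = n − 3 = 1

Summary:
  λ = 0: algebraic multiplicity = 1, geometric multiplicity = 1
  λ = 4: algebraic multiplicity = 3, geometric multiplicity = 1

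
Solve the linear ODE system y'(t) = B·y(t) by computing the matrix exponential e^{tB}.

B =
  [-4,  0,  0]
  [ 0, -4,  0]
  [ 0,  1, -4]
e^{tB} =
  [exp(-4*t), 0, 0]
  [0, exp(-4*t), 0]
  [0, t*exp(-4*t), exp(-4*t)]

Strategy: write B = P · J · P⁻¹ where J is a Jordan canonical form, so e^{tB} = P · e^{tJ} · P⁻¹, and e^{tJ} can be computed block-by-block.

B has Jordan form
J =
  [-4,  1,  0]
  [ 0, -4,  0]
  [ 0,  0, -4]
(up to reordering of blocks).

Per-block formulas:
  For a 1×1 block at λ = -4: exp(t · [-4]) = [e^(-4t)].
  For a 2×2 Jordan block J_2(-4): exp(t · J_2(-4)) = e^(-4t)·(I + t·N), where N is the 2×2 nilpotent shift.

After assembling e^{tJ} and conjugating by P, we get:

e^{tB} =
  [exp(-4*t), 0, 0]
  [0, exp(-4*t), 0]
  [0, t*exp(-4*t), exp(-4*t)]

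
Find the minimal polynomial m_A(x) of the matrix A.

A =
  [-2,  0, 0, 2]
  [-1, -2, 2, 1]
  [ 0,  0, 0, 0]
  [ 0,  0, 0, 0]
x^3 + 4*x^2 + 4*x

The characteristic polynomial is χ_A(x) = x^2*(x + 2)^2, so the eigenvalues are known. The minimal polynomial is
  m_A(x) = Π_λ (x − λ)^{k_λ}
where k_λ is the size of the *largest* Jordan block for λ (equivalently, the smallest k with (A − λI)^k v = 0 for every generalised eigenvector v of λ).

  λ = -2: largest Jordan block has size 2, contributing (x + 2)^2
  λ = 0: largest Jordan block has size 1, contributing (x − 0)

So m_A(x) = x*(x + 2)^2 = x^3 + 4*x^2 + 4*x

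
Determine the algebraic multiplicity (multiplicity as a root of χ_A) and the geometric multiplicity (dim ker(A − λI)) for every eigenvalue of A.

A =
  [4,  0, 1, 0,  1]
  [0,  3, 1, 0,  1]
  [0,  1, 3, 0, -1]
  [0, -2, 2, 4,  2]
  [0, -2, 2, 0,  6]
λ = 4: alg = 5, geom = 3

Step 1 — factor the characteristic polynomial to read off the algebraic multiplicities:
  χ_A(x) = (x - 4)^5

Step 2 — compute geometric multiplicities via the rank-nullity identity g(λ) = n − rank(A − λI):
  rank(A − (4)·I) = 2, so dim ker(A − (4)·I) = n − 2 = 3

Summary:
  λ = 4: algebraic multiplicity = 5, geometric multiplicity = 3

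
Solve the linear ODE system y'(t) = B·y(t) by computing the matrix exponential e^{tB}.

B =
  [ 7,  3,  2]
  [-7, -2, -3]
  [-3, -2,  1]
e^{tB} =
  [-t^2*exp(2*t) + 5*t*exp(2*t) + exp(2*t), -t^2*exp(2*t)/2 + 3*t*exp(2*t), -t^2*exp(2*t)/2 + 2*t*exp(2*t)]
  [t^2*exp(2*t) - 7*t*exp(2*t), t^2*exp(2*t)/2 - 4*t*exp(2*t) + exp(2*t), t^2*exp(2*t)/2 - 3*t*exp(2*t)]
  [t^2*exp(2*t) - 3*t*exp(2*t), t^2*exp(2*t)/2 - 2*t*exp(2*t), t^2*exp(2*t)/2 - t*exp(2*t) + exp(2*t)]

Strategy: write B = P · J · P⁻¹ where J is a Jordan canonical form, so e^{tB} = P · e^{tJ} · P⁻¹, and e^{tJ} can be computed block-by-block.

B has Jordan form
J =
  [2, 1, 0]
  [0, 2, 1]
  [0, 0, 2]
(up to reordering of blocks).

Per-block formulas:
  For a 3×3 Jordan block J_3(2): exp(t · J_3(2)) = e^(2t)·(I + t·N + (t^2/2)·N^2), where N is the 3×3 nilpotent shift.

After assembling e^{tJ} and conjugating by P, we get:

e^{tB} =
  [-t^2*exp(2*t) + 5*t*exp(2*t) + exp(2*t), -t^2*exp(2*t)/2 + 3*t*exp(2*t), -t^2*exp(2*t)/2 + 2*t*exp(2*t)]
  [t^2*exp(2*t) - 7*t*exp(2*t), t^2*exp(2*t)/2 - 4*t*exp(2*t) + exp(2*t), t^2*exp(2*t)/2 - 3*t*exp(2*t)]
  [t^2*exp(2*t) - 3*t*exp(2*t), t^2*exp(2*t)/2 - 2*t*exp(2*t), t^2*exp(2*t)/2 - t*exp(2*t) + exp(2*t)]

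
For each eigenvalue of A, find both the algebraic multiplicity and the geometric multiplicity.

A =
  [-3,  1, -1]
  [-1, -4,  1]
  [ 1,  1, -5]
λ = -4: alg = 3, geom = 1

Step 1 — factor the characteristic polynomial to read off the algebraic multiplicities:
  χ_A(x) = (x + 4)^3

Step 2 — compute geometric multiplicities via the rank-nullity identity g(λ) = n − rank(A − λI):
  rank(A − (-4)·I) = 2, so dim ker(A − (-4)·I) = n − 2 = 1

Summary:
  λ = -4: algebraic multiplicity = 3, geometric multiplicity = 1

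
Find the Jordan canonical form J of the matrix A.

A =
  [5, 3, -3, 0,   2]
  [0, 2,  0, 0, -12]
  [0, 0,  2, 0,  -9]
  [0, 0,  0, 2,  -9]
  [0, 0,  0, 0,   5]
J_1(2) ⊕ J_1(2) ⊕ J_1(2) ⊕ J_2(5)

The characteristic polynomial is
  det(x·I − A) = x^5 - 16*x^4 + 97*x^3 - 278*x^2 + 380*x - 200 = (x - 5)^2*(x - 2)^3

Eigenvalues and multiplicities (the geometric multiplicity of λ is n − rank(A − λI), which equals the number of Jordan blocks for λ):
  λ = 2: algebraic multiplicity = 3, geometric multiplicity = 3
  λ = 5: algebraic multiplicity = 2, geometric multiplicity = 1

Determining the block sizes for each eigenvalue:
  λ = 2: gm = am = 3, so every block has size 1 → block sizes [1, 1, 1]
  λ = 5: one block (gm = 1), so the single block has size am = 2 → block sizes [2]

Assembling the blocks gives a Jordan form
J =
  [2, 0, 0, 0, 0]
  [0, 2, 0, 0, 0]
  [0, 0, 2, 0, 0]
  [0, 0, 0, 5, 1]
  [0, 0, 0, 0, 5]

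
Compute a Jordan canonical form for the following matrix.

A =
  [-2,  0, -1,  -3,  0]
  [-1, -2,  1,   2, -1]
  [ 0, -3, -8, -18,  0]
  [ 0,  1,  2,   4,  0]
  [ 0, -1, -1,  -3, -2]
J_3(-2) ⊕ J_2(-2)

The characteristic polynomial is
  det(x·I − A) = x^5 + 10*x^4 + 40*x^3 + 80*x^2 + 80*x + 32 = (x + 2)^5

Eigenvalues and multiplicities (the geometric multiplicity of λ is n − rank(A − λI), which equals the number of Jordan blocks for λ):
  λ = -2: algebraic multiplicity = 5, geometric multiplicity = 2

Determining the block sizes for each eigenvalue:
  λ = -2: with am = 5 and gm = 2, the partition is not yet determined (e.g. several partitions of 5 into 2 parts exist). Let N = A − (-2)·I. Computing rank(N^1) = 3, rank(N^2) = 1, rank(N^3) = 0; the number of blocks of size ≥ j is rank(N^{j−1}) − rank(N^j), giving [2, 2, 1]. So we have 1 block(s) of size 3, 1 block(s) of size 2 → block sizes [3, 2]

Assembling the blocks gives a Jordan form
J =
  [-2,  1,  0,  0,  0]
  [ 0, -2,  1,  0,  0]
  [ 0,  0, -2,  0,  0]
  [ 0,  0,  0, -2,  1]
  [ 0,  0,  0,  0, -2]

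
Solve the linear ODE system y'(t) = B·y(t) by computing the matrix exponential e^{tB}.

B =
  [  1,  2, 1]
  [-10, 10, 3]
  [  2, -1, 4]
e^{tB} =
  [-t^2*exp(5*t) - 4*t*exp(5*t) + exp(5*t), t^2*exp(5*t)/2 + 2*t*exp(5*t), t^2*exp(5*t)/2 + t*exp(5*t)]
  [-2*t^2*exp(5*t) - 10*t*exp(5*t), t^2*exp(5*t) + 5*t*exp(5*t) + exp(5*t), t^2*exp(5*t) + 3*t*exp(5*t)]
  [2*t*exp(5*t), -t*exp(5*t), -t*exp(5*t) + exp(5*t)]

Strategy: write B = P · J · P⁻¹ where J is a Jordan canonical form, so e^{tB} = P · e^{tJ} · P⁻¹, and e^{tJ} can be computed block-by-block.

B has Jordan form
J =
  [5, 1, 0]
  [0, 5, 1]
  [0, 0, 5]
(up to reordering of blocks).

Per-block formulas:
  For a 3×3 Jordan block J_3(5): exp(t · J_3(5)) = e^(5t)·(I + t·N + (t^2/2)·N^2), where N is the 3×3 nilpotent shift.

After assembling e^{tJ} and conjugating by P, we get:

e^{tB} =
  [-t^2*exp(5*t) - 4*t*exp(5*t) + exp(5*t), t^2*exp(5*t)/2 + 2*t*exp(5*t), t^2*exp(5*t)/2 + t*exp(5*t)]
  [-2*t^2*exp(5*t) - 10*t*exp(5*t), t^2*exp(5*t) + 5*t*exp(5*t) + exp(5*t), t^2*exp(5*t) + 3*t*exp(5*t)]
  [2*t*exp(5*t), -t*exp(5*t), -t*exp(5*t) + exp(5*t)]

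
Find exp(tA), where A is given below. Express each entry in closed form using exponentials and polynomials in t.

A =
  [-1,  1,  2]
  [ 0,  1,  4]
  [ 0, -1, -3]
e^{tA} =
  [exp(-t), t*exp(-t), 2*t*exp(-t)]
  [0, 2*t*exp(-t) + exp(-t), 4*t*exp(-t)]
  [0, -t*exp(-t), -2*t*exp(-t) + exp(-t)]

Strategy: write A = P · J · P⁻¹ where J is a Jordan canonical form, so e^{tA} = P · e^{tJ} · P⁻¹, and e^{tJ} can be computed block-by-block.

A has Jordan form
J =
  [-1,  1,  0]
  [ 0, -1,  0]
  [ 0,  0, -1]
(up to reordering of blocks).

Per-block formulas:
  For a 2×2 Jordan block J_2(-1): exp(t · J_2(-1)) = e^(-1t)·(I + t·N), where N is the 2×2 nilpotent shift.
  For a 1×1 block at λ = -1: exp(t · [-1]) = [e^(-1t)].

After assembling e^{tJ} and conjugating by P, we get:

e^{tA} =
  [exp(-t), t*exp(-t), 2*t*exp(-t)]
  [0, 2*t*exp(-t) + exp(-t), 4*t*exp(-t)]
  [0, -t*exp(-t), -2*t*exp(-t) + exp(-t)]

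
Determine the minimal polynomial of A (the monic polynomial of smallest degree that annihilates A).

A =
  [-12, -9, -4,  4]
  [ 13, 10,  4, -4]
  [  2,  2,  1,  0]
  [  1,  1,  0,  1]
x^3 + x^2 - 5*x + 3

The characteristic polynomial is χ_A(x) = (x - 1)^3*(x + 3), so the eigenvalues are known. The minimal polynomial is
  m_A(x) = Π_λ (x − λ)^{k_λ}
where k_λ is the size of the *largest* Jordan block for λ (equivalently, the smallest k with (A − λI)^k v = 0 for every generalised eigenvector v of λ).

  λ = -3: largest Jordan block has size 1, contributing (x + 3)
  λ = 1: largest Jordan block has size 2, contributing (x − 1)^2

So m_A(x) = (x - 1)^2*(x + 3) = x^3 + x^2 - 5*x + 3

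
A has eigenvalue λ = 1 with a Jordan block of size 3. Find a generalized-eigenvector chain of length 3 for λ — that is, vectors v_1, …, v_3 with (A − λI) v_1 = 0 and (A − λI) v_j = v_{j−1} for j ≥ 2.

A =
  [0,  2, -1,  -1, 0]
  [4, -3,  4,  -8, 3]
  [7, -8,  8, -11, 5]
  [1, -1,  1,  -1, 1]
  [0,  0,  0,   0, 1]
A Jordan chain for λ = 1 of length 3:
v_1 = (1, 0, -1, 0, 0)ᵀ
v_2 = (-1, 4, 7, 1, 0)ᵀ
v_3 = (1, 0, 0, 0, 0)ᵀ

Let N = A − (1)·I. We want v_3 with N^3 v_3 = 0 but N^2 v_3 ≠ 0; then v_{j-1} := N · v_j for j = 3, …, 2.

Pick v_3 = (1, 0, 0, 0, 0)ᵀ.
Then v_2 = N · v_3 = (-1, 4, 7, 1, 0)ᵀ.
Then v_1 = N · v_2 = (1, 0, -1, 0, 0)ᵀ.

Sanity check: (A − (1)·I) v_1 = (0, 0, 0, 0, 0)ᵀ = 0. ✓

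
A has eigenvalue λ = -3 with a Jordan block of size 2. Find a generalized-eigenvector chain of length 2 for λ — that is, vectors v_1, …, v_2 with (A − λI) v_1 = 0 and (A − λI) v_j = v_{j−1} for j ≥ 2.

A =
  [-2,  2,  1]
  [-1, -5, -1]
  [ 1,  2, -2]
A Jordan chain for λ = -3 of length 2:
v_1 = (1, -1, 1)ᵀ
v_2 = (1, 0, 0)ᵀ

Let N = A − (-3)·I. We want v_2 with N^2 v_2 = 0 but N^1 v_2 ≠ 0; then v_{j-1} := N · v_j for j = 2, …, 2.

Pick v_2 = (1, 0, 0)ᵀ.
Then v_1 = N · v_2 = (1, -1, 1)ᵀ.

Sanity check: (A − (-3)·I) v_1 = (0, 0, 0)ᵀ = 0. ✓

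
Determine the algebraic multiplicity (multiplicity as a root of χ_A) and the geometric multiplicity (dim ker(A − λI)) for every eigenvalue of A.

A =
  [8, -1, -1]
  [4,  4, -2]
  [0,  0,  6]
λ = 6: alg = 3, geom = 2

Step 1 — factor the characteristic polynomial to read off the algebraic multiplicities:
  χ_A(x) = (x - 6)^3

Step 2 — compute geometric multiplicities via the rank-nullity identity g(λ) = n − rank(A − λI):
  rank(A − (6)·I) = 1, so dim ker(A − (6)·I) = n − 1 = 2

Summary:
  λ = 6: algebraic multiplicity = 3, geometric multiplicity = 2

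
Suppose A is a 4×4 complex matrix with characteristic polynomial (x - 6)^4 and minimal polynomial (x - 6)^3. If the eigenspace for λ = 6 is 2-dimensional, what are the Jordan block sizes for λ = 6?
Block sizes for λ = 6: [3, 1]

Step 1 — from the characteristic polynomial, algebraic multiplicity of λ = 6 is 4. From dim ker(A − (6)·I) = 2, there are exactly 2 Jordan blocks for λ = 6.
Step 2 — from the minimal polynomial, the factor (x − 6)^3 tells us the largest block for λ = 6 has size 3.
Step 3 — with total size 4, 2 blocks, and largest block 3, the block sizes (in nonincreasing order) are [3, 1].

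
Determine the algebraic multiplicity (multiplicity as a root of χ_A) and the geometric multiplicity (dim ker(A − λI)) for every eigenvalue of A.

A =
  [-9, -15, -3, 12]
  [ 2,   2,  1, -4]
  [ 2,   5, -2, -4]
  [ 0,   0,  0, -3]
λ = -3: alg = 4, geom = 3

Step 1 — factor the characteristic polynomial to read off the algebraic multiplicities:
  χ_A(x) = (x + 3)^4

Step 2 — compute geometric multiplicities via the rank-nullity identity g(λ) = n − rank(A − λI):
  rank(A − (-3)·I) = 1, so dim ker(A − (-3)·I) = n − 1 = 3

Summary:
  λ = -3: algebraic multiplicity = 4, geometric multiplicity = 3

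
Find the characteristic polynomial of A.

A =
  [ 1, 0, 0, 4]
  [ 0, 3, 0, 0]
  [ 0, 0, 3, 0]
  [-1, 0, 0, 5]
x^4 - 12*x^3 + 54*x^2 - 108*x + 81

Expanding det(x·I − A) (e.g. by cofactor expansion or by noting that A is similar to its Jordan form J, which has the same characteristic polynomial as A) gives
  χ_A(x) = x^4 - 12*x^3 + 54*x^2 - 108*x + 81
which factors as (x - 3)^4. The eigenvalues (with algebraic multiplicities) are λ = 3 with multiplicity 4.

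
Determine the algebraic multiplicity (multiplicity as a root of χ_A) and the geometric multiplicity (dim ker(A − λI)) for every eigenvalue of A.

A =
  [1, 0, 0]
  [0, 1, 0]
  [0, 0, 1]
λ = 1: alg = 3, geom = 3

Step 1 — factor the characteristic polynomial to read off the algebraic multiplicities:
  χ_A(x) = (x - 1)^3

Step 2 — compute geometric multiplicities via the rank-nullity identity g(λ) = n − rank(A − λI):
  rank(A − (1)·I) = 0, so dim ker(A − (1)·I) = n − 0 = 3

Summary:
  λ = 1: algebraic multiplicity = 3, geometric multiplicity = 3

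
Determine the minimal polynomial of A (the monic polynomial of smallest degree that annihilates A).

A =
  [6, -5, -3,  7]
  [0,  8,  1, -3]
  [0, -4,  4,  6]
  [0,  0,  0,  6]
x^3 - 18*x^2 + 108*x - 216

The characteristic polynomial is χ_A(x) = (x - 6)^4, so the eigenvalues are known. The minimal polynomial is
  m_A(x) = Π_λ (x − λ)^{k_λ}
where k_λ is the size of the *largest* Jordan block for λ (equivalently, the smallest k with (A − λI)^k v = 0 for every generalised eigenvector v of λ).

  λ = 6: largest Jordan block has size 3, contributing (x − 6)^3

So m_A(x) = (x - 6)^3 = x^3 - 18*x^2 + 108*x - 216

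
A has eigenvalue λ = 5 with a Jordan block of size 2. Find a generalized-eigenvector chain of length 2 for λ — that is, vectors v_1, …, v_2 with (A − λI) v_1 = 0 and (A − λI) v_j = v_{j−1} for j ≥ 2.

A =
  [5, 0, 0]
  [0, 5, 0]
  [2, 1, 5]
A Jordan chain for λ = 5 of length 2:
v_1 = (0, 0, 2)ᵀ
v_2 = (1, 0, 0)ᵀ

Let N = A − (5)·I. We want v_2 with N^2 v_2 = 0 but N^1 v_2 ≠ 0; then v_{j-1} := N · v_j for j = 2, …, 2.

Pick v_2 = (1, 0, 0)ᵀ.
Then v_1 = N · v_2 = (0, 0, 2)ᵀ.

Sanity check: (A − (5)·I) v_1 = (0, 0, 0)ᵀ = 0. ✓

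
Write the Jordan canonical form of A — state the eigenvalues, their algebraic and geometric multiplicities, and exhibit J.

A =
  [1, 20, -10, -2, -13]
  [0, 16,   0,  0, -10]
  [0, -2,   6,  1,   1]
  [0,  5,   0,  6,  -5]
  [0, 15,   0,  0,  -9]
J_2(1) ⊕ J_2(6) ⊕ J_1(6)

The characteristic polynomial is
  det(x·I − A) = x^5 - 20*x^4 + 145*x^3 - 450*x^2 + 540*x - 216 = (x - 6)^3*(x - 1)^2

Eigenvalues and multiplicities (the geometric multiplicity of λ is n − rank(A − λI), which equals the number of Jordan blocks for λ):
  λ = 1: algebraic multiplicity = 2, geometric multiplicity = 1
  λ = 6: algebraic multiplicity = 3, geometric multiplicity = 2

Determining the block sizes for each eigenvalue:
  λ = 1: one block (gm = 1), so the single block has size am = 2 → block sizes [2]
  λ = 6: 2 blocks summing to 3 forces exactly one block of size 2 and the rest size 1 → block sizes [2, 1]

Assembling the blocks gives a Jordan form
J =
  [1, 1, 0, 0, 0]
  [0, 1, 0, 0, 0]
  [0, 0, 6, 1, 0]
  [0, 0, 0, 6, 0]
  [0, 0, 0, 0, 6]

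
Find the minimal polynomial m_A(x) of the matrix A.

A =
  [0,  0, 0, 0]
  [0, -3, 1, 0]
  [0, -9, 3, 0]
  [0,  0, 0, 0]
x^2

The characteristic polynomial is χ_A(x) = x^4, so the eigenvalues are known. The minimal polynomial is
  m_A(x) = Π_λ (x − λ)^{k_λ}
where k_λ is the size of the *largest* Jordan block for λ (equivalently, the smallest k with (A − λI)^k v = 0 for every generalised eigenvector v of λ).

  λ = 0: largest Jordan block has size 2, contributing (x − 0)^2

So m_A(x) = x^2 = x^2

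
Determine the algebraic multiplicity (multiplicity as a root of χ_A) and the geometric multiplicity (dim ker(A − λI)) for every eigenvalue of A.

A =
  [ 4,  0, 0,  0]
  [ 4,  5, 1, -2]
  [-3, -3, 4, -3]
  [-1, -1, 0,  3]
λ = 4: alg = 4, geom = 2

Step 1 — factor the characteristic polynomial to read off the algebraic multiplicities:
  χ_A(x) = (x - 4)^4

Step 2 — compute geometric multiplicities via the rank-nullity identity g(λ) = n − rank(A − λI):
  rank(A − (4)·I) = 2, so dim ker(A − (4)·I) = n − 2 = 2

Summary:
  λ = 4: algebraic multiplicity = 4, geometric multiplicity = 2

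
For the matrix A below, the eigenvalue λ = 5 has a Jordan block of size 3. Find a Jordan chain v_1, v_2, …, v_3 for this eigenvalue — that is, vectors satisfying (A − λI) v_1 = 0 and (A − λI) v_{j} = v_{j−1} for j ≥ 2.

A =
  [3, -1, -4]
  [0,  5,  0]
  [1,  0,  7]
A Jordan chain for λ = 5 of length 3:
v_1 = (2, 0, -1)ᵀ
v_2 = (-1, 0, 0)ᵀ
v_3 = (0, 1, 0)ᵀ

Let N = A − (5)·I. We want v_3 with N^3 v_3 = 0 but N^2 v_3 ≠ 0; then v_{j-1} := N · v_j for j = 3, …, 2.

Pick v_3 = (0, 1, 0)ᵀ.
Then v_2 = N · v_3 = (-1, 0, 0)ᵀ.
Then v_1 = N · v_2 = (2, 0, -1)ᵀ.

Sanity check: (A − (5)·I) v_1 = (0, 0, 0)ᵀ = 0. ✓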